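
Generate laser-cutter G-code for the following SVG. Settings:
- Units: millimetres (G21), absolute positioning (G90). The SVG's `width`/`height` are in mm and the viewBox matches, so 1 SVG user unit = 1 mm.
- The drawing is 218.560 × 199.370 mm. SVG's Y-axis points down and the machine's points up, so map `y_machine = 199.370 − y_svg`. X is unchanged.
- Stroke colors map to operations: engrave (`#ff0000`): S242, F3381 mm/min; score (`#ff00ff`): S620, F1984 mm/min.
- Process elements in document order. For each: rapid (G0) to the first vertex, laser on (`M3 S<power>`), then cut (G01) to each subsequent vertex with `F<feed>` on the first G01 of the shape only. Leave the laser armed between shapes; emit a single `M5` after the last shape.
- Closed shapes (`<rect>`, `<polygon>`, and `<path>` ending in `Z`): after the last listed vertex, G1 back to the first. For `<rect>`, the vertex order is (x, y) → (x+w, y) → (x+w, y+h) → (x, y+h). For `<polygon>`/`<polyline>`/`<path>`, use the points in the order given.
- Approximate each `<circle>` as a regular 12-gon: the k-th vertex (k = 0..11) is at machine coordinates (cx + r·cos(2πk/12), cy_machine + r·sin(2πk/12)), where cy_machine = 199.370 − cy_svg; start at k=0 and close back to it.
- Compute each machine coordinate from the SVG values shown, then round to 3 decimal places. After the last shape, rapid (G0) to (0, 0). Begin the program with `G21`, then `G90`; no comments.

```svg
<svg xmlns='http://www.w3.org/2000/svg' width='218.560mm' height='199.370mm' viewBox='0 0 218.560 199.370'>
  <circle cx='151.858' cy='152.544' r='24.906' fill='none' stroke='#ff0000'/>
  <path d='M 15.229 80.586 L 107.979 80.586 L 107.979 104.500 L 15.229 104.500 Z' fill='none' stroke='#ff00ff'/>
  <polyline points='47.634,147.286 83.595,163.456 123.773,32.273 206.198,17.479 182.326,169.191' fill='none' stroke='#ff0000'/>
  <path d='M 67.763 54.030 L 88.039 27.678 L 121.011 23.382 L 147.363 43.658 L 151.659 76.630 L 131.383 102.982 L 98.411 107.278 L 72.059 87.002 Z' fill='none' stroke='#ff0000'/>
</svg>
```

viewBox `0 0 218.560 199.370` with mm width/height → 1 unit = 1 mm. Flip: y_m = 199.370 − y_svg.

**Shape 1** — `<circle>` circle, stroke `#ff0000` → engrave (S242, F3381). Machine vertices: (176.764,46.826) → (173.427,59.279) → (164.311,68.395) → (151.858,71.732) → (139.405,68.395) → (130.289,59.279) → (126.952,46.826) → (130.289,34.373) → (139.405,25.257) → (151.858,21.920) → (164.311,25.257) → (173.427,34.373) → (176.764,46.826). Closed: final G1 returns to the first vertex.

**Shape 2** — `<path>` rectangle, stroke `#ff00ff` → score (S620, F1984). Machine vertices: (15.229,118.784) → (107.979,118.784) → (107.979,94.870) → (15.229,94.870) → (15.229,118.784). Closed: final G1 returns to the first vertex.

**Shape 3** — `<polyline>` open polyline, stroke `#ff0000` → engrave (S242, F3381). Machine vertices: (47.634,52.084) → (83.595,35.914) → (123.773,167.097) → (206.198,181.891) → (182.326,30.179). Open path.

**Shape 4** — `<path>` regular polygon, stroke `#ff0000` → engrave (S242, F3381). Machine vertices: (67.763,145.340) → (88.039,171.692) → (121.011,175.988) → (147.363,155.712) → (151.659,122.740) → (131.383,96.388) → (98.411,92.092) → (72.059,112.368) → (67.763,145.340). Closed: final G1 returns to the first vertex.

G21
G90
G0 X176.764 Y46.826
M3 S242
G01 X173.427 Y59.279 F3381
G01 X164.311 Y68.395
G01 X151.858 Y71.732
G01 X139.405 Y68.395
G01 X130.289 Y59.279
G01 X126.952 Y46.826
G01 X130.289 Y34.373
G01 X139.405 Y25.257
G01 X151.858 Y21.920
G01 X164.311 Y25.257
G01 X173.427 Y34.373
G01 X176.764 Y46.826
G0 X15.229 Y118.784
M3 S620
G01 X107.979 Y118.784 F1984
G01 X107.979 Y94.870
G01 X15.229 Y94.870
G01 X15.229 Y118.784
G0 X47.634 Y52.084
M3 S242
G01 X83.595 Y35.914 F3381
G01 X123.773 Y167.097
G01 X206.198 Y181.891
G01 X182.326 Y30.179
G0 X67.763 Y145.340
M3 S242
G01 X88.039 Y171.692 F3381
G01 X121.011 Y175.988
G01 X147.363 Y155.712
G01 X151.659 Y122.740
G01 X131.383 Y96.388
G01 X98.411 Y92.092
G01 X72.059 Y112.368
G01 X67.763 Y145.340
M5
G0 X0.000 Y0.000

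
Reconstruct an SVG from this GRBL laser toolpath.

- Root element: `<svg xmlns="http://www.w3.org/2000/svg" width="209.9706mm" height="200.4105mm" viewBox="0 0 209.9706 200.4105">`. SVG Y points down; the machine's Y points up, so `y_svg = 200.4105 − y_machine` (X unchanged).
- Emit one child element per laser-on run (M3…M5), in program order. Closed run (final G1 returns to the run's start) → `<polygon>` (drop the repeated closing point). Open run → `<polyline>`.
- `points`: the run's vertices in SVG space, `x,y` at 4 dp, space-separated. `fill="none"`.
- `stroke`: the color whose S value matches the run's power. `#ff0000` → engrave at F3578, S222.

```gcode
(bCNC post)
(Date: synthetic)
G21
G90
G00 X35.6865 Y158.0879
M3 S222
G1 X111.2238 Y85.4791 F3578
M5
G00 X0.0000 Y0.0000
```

<svg xmlns="http://www.w3.org/2000/svg" width="209.9706mm" height="200.4105mm" viewBox="0 0 209.9706 200.4105">
  <polyline points="35.6865,42.3226 111.2238,114.9314" fill="none" stroke="#ff0000"/>
</svg>

Each laser-on run becomes one SVG element. Flip Y back into SVG space with y_svg = 200.4105 − y_machine. Every run uses S222, so all elements get stroke `#ff0000` (engrave).

Run 1: The run is open, so emit a `<polyline>` with points (Y-flipped): 35.6865,42.3226 111.2238,114.9314.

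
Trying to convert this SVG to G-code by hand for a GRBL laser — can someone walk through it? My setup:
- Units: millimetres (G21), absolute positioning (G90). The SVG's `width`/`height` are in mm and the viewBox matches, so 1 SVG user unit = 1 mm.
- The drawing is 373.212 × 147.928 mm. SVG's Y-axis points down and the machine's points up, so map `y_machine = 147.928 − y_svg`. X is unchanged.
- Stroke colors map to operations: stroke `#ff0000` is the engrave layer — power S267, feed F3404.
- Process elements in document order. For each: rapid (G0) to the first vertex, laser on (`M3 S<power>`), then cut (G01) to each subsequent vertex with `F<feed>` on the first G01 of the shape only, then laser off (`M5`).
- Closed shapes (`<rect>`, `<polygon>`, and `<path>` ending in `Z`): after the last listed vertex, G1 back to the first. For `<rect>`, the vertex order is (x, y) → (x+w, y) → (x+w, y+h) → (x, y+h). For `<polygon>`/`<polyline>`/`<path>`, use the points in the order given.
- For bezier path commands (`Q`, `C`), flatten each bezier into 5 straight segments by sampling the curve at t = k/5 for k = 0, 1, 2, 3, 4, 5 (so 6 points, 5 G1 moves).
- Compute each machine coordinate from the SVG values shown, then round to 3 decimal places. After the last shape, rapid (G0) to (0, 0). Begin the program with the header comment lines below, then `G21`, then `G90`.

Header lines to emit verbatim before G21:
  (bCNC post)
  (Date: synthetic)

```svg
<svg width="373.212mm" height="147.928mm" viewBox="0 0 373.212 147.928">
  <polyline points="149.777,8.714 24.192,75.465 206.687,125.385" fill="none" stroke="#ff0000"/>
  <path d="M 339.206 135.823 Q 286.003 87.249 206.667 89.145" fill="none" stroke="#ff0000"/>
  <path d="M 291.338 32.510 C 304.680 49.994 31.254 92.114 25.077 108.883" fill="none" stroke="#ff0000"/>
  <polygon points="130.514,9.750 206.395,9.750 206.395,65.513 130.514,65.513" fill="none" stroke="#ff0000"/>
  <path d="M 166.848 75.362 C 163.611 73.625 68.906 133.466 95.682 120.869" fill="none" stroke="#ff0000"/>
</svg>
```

1 u = 1 mm; y_m = 147.928 − y.

[1] `<polyline>` open polyline, #ff0000→engrave S267 F3404: (149.777,139.214) → (24.192,72.463) → (206.687,22.543)

[2] `<path>` quadratic bezier, #ff0000→engrave S267 F3404: (339.206,12.105) → (316.879,29.516) → (292.462,42.889) → (265.955,52.225) → (237.356,57.523) → (206.667,58.783)

[3] `<path>` cubic bezier, #ff0000→engrave S267 F3404: (291.338,115.418) → (269.363,102.371) → (205.157,85.811) → (125.312,68.137) → (56.421,51.749) → (25.077,39.045)

[4] `<polygon>` rectangle, #ff0000→engrave S267 F3404: (130.514,138.178) → (206.395,138.178) → (206.395,82.415) → (130.514,82.415) → (130.514,138.178) (closed)

[5] `<path>` cubic bezier, #ff0000→engrave S267 F3404: (166.848,72.566) → (155.633,67.291) → (132.688,53.670) → (108.233,38.136) → (92.491,27.121) → (95.682,27.059)

(bCNC post)
(Date: synthetic)
G21
G90
G0 X149.777 Y139.214
M3 S267
G01 X24.192 Y72.463 F3404
G01 X206.687 Y22.543
M5
G0 X339.206 Y12.105
M3 S267
G01 X316.879 Y29.516 F3404
G01 X292.462 Y42.889
G01 X265.955 Y52.225
G01 X237.356 Y57.523
G01 X206.667 Y58.783
M5
G0 X291.338 Y115.418
M3 S267
G01 X269.363 Y102.371 F3404
G01 X205.157 Y85.811
G01 X125.312 Y68.137
G01 X56.421 Y51.749
G01 X25.077 Y39.045
M5
G0 X130.514 Y138.178
M3 S267
G01 X206.395 Y138.178 F3404
G01 X206.395 Y82.415
G01 X130.514 Y82.415
G01 X130.514 Y138.178
M5
G0 X166.848 Y72.566
M3 S267
G01 X155.633 Y67.291 F3404
G01 X132.688 Y53.670
G01 X108.233 Y38.136
G01 X92.491 Y27.121
G01 X95.682 Y27.059
M5
G0 X0.000 Y0.000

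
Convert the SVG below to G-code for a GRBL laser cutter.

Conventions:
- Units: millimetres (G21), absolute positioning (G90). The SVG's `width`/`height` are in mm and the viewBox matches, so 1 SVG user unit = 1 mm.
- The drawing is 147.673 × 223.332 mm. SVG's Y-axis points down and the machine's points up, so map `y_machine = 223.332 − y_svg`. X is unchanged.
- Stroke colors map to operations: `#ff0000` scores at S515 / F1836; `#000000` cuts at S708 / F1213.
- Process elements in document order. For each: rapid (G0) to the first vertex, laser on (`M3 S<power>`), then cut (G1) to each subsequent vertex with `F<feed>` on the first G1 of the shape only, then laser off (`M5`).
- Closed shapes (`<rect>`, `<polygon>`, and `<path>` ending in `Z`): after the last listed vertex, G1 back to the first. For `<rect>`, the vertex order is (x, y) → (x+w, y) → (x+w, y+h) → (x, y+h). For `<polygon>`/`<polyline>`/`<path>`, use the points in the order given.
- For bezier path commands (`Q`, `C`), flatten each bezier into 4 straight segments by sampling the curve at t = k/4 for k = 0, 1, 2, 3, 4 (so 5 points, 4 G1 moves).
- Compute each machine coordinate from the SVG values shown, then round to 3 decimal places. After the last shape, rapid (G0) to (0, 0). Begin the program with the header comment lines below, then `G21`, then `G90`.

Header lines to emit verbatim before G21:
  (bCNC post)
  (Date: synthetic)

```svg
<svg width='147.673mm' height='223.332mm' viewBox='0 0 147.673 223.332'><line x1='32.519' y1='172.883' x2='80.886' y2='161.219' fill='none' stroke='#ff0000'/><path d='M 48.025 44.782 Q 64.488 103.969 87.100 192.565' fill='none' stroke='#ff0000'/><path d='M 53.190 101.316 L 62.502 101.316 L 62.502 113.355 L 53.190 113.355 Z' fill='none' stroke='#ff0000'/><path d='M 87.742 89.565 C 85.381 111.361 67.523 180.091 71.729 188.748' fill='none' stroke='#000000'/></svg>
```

1 u = 1 mm; y_m = 223.332 − y.

[1] `<line>` line segment, #ff0000→score S515 F1836: (32.519,50.449) → (80.886,62.113)

[2] `<path>` quadratic bezier, #ff0000→score S515 F1836: (48.025,178.550) → (56.641,147.118) → (66.025,112.011) → (76.178,73.227) → (87.100,30.767)

[3] `<path>` rectangle, #ff0000→score S515 F1836: (53.190,122.016) → (62.502,122.016) → (62.502,109.977) → (53.190,109.977) → (53.190,122.016) (closed)

[4] `<path>` cubic bezier, #000000→cut S708 F1213: (87.742,133.767) → (83.652,110.292) → (77.273,79.248) → (72.125,50.668) → (71.729,34.584)

(bCNC post)
(Date: synthetic)
G21
G90
G0 X32.519 Y50.449
M3 S515
G1 X80.886 Y62.113 F1836
M5
G0 X48.025 Y178.550
M3 S515
G1 X56.641 Y147.118 F1836
G1 X66.025 Y112.011
G1 X76.178 Y73.227
G1 X87.100 Y30.767
M5
G0 X53.190 Y122.016
M3 S515
G1 X62.502 Y122.016 F1836
G1 X62.502 Y109.977
G1 X53.190 Y109.977
G1 X53.190 Y122.016
M5
G0 X87.742 Y133.767
M3 S708
G1 X83.652 Y110.292 F1213
G1 X77.273 Y79.248
G1 X72.125 Y50.668
G1 X71.729 Y34.584
M5
G0 X0.000 Y0.000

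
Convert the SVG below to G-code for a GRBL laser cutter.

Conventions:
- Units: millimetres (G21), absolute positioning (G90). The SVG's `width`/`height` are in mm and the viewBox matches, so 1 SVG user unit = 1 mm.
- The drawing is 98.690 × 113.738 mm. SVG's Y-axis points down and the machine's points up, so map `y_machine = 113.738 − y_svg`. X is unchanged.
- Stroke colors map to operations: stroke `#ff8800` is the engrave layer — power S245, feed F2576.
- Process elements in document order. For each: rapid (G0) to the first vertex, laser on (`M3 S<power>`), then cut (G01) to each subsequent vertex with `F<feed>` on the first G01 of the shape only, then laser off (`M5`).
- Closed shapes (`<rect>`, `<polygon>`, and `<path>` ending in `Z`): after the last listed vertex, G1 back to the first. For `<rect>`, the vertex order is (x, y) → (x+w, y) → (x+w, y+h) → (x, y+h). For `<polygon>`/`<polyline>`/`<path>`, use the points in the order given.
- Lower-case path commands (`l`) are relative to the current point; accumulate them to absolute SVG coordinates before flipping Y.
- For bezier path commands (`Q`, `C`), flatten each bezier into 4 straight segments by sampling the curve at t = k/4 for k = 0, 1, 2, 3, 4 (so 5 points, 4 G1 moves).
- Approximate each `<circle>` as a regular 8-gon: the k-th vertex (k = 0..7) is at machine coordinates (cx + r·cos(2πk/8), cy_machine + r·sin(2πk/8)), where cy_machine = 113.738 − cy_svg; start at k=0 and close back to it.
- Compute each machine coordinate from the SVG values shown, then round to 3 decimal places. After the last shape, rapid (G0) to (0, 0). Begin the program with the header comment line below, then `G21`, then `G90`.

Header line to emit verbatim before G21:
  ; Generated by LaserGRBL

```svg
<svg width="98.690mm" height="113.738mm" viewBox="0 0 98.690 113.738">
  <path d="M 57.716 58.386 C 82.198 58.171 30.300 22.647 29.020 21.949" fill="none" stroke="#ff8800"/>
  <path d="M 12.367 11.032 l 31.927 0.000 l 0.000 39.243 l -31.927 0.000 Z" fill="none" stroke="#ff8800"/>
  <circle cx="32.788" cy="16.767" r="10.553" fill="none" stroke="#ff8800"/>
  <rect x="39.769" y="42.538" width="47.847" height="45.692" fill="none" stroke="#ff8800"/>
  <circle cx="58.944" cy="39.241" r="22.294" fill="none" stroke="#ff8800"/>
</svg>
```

Since the viewBox matches the mm dimensions, user units are millimetres directly. The only transform is the Y-flip y_m = 113.738 − y_svg.

Shape 1 is a cubic bezier drawn with `<path>`. Its stroke #ff8800 means engrave at S245, F2576. After flipping Y the toolpath is (57.716,55.352) → (63.741,61.038) → (53.029,73.389) → (37.487,85.831) → (29.020,91.789).

Shape 2 is a rectangle drawn with `<path>`. Its stroke #ff8800 means engrave at S245, F2576. After flipping Y the toolpath is (12.367,102.706) → (44.294,102.706) → (44.294,63.463) → (12.367,63.463) → (12.367,102.706), returning to the start.

Shape 3 is a circle drawn with `<circle>`. Its stroke #ff8800 means engrave at S245, F2576. After flipping Y the toolpath is (43.341,96.971) → (40.250,104.433) → (32.788,107.524) → (25.326,104.433) → (22.235,96.971) → (25.326,89.509) → (32.788,86.418) → (40.250,89.509) → (43.341,96.971), returning to the start.

Shape 4 is a rectangle drawn with `<rect>`. Its stroke #ff8800 means engrave at S245, F2576. After flipping Y the toolpath is (39.769,71.200) → (87.616,71.200) → (87.616,25.508) → (39.769,25.508) → (39.769,71.200), returning to the start.

Shape 5 is a circle drawn with `<circle>`. Its stroke #ff8800 means engrave at S245, F2576. After flipping Y the toolpath is (81.238,74.497) → (74.708,90.261) → (58.944,96.791) → (43.180,90.261) → (36.650,74.497) → (43.180,58.733) → (58.944,52.203) → (74.708,58.733) → (81.238,74.497), returning to the start.

; Generated by LaserGRBL
G21
G90
G0 X57.716 Y55.352
M3 S245
G01 X63.741 Y61.038 F2576
G01 X53.029 Y73.389
G01 X37.487 Y85.831
G01 X29.020 Y91.789
M5
G0 X12.367 Y102.706
M3 S245
G01 X44.294 Y102.706 F2576
G01 X44.294 Y63.463
G01 X12.367 Y63.463
G01 X12.367 Y102.706
M5
G0 X43.341 Y96.971
M3 S245
G01 X40.250 Y104.433 F2576
G01 X32.788 Y107.524
G01 X25.326 Y104.433
G01 X22.235 Y96.971
G01 X25.326 Y89.509
G01 X32.788 Y86.418
G01 X40.250 Y89.509
G01 X43.341 Y96.971
M5
G0 X39.769 Y71.200
M3 S245
G01 X87.616 Y71.200 F2576
G01 X87.616 Y25.508
G01 X39.769 Y25.508
G01 X39.769 Y71.200
M5
G0 X81.238 Y74.497
M3 S245
G01 X74.708 Y90.261 F2576
G01 X58.944 Y96.791
G01 X43.180 Y90.261
G01 X36.650 Y74.497
G01 X43.180 Y58.733
G01 X58.944 Y52.203
G01 X74.708 Y58.733
G01 X81.238 Y74.497
M5
G0 X0.000 Y0.000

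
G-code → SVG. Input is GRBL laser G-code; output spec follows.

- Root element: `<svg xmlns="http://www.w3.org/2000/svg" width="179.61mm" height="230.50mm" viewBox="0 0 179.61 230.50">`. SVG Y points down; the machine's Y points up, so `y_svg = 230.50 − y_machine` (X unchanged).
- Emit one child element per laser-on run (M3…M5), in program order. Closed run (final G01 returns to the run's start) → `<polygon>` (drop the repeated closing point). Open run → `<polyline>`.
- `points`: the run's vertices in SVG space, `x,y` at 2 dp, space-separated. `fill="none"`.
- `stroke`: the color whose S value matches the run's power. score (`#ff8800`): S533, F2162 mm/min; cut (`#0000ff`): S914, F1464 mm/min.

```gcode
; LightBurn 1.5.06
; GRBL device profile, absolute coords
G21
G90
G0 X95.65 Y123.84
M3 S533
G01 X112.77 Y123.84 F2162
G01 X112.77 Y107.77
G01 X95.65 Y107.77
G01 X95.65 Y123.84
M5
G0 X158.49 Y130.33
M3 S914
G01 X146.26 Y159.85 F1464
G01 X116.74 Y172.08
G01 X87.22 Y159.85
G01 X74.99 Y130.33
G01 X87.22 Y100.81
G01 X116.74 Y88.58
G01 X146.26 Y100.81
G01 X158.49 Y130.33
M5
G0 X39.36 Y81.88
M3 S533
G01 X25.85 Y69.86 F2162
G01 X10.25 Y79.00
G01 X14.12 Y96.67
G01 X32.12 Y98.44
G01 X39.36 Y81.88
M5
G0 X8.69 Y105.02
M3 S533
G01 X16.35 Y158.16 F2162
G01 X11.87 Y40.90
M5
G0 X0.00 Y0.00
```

Machine Y-up, SVG Y-down with viewBox height 230.50, so y_svg = 230.50 − y_machine; X carries over.

Run 1: power S533 maps to stroke `#ff8800` (score). The run returns to its start, so emit a `<polygon>` with points (Y-flipped): 95.65,106.66 112.77,106.66 112.77,122.73 95.65,122.73.

Run 2: S914 ⇒ cut layer `#0000ff`. The run returns to its start, so emit a `<polygon>` with points (Y-flipped): 158.49,100.17 146.26,70.65 116.74,58.42 87.22,70.65 74.99,100.17 87.22,129.69 116.74,141.92 146.26,129.69.

Run 3: power S533 maps to stroke `#ff8800` (score). The run returns to its start, so emit a `<polygon>` with points (Y-flipped): 39.36,148.62 25.85,160.64 10.25,151.50 14.12,133.83 32.12,132.06.

Run 4: the run's S533 means `#ff8800` (score). The run is open, so emit a `<polyline>` with points (Y-flipped): 8.69,125.48 16.35,72.34 11.87,189.60.

<svg xmlns="http://www.w3.org/2000/svg" width="179.61mm" height="230.50mm" viewBox="0 0 179.61 230.50">
  <polygon points="95.65,106.66 112.77,106.66 112.77,122.73 95.65,122.73" fill="none" stroke="#ff8800"/>
  <polygon points="158.49,100.17 146.26,70.65 116.74,58.42 87.22,70.65 74.99,100.17 87.22,129.69 116.74,141.92 146.26,129.69" fill="none" stroke="#0000ff"/>
  <polygon points="39.36,148.62 25.85,160.64 10.25,151.50 14.12,133.83 32.12,132.06" fill="none" stroke="#ff8800"/>
  <polyline points="8.69,125.48 16.35,72.34 11.87,189.60" fill="none" stroke="#ff8800"/>
</svg>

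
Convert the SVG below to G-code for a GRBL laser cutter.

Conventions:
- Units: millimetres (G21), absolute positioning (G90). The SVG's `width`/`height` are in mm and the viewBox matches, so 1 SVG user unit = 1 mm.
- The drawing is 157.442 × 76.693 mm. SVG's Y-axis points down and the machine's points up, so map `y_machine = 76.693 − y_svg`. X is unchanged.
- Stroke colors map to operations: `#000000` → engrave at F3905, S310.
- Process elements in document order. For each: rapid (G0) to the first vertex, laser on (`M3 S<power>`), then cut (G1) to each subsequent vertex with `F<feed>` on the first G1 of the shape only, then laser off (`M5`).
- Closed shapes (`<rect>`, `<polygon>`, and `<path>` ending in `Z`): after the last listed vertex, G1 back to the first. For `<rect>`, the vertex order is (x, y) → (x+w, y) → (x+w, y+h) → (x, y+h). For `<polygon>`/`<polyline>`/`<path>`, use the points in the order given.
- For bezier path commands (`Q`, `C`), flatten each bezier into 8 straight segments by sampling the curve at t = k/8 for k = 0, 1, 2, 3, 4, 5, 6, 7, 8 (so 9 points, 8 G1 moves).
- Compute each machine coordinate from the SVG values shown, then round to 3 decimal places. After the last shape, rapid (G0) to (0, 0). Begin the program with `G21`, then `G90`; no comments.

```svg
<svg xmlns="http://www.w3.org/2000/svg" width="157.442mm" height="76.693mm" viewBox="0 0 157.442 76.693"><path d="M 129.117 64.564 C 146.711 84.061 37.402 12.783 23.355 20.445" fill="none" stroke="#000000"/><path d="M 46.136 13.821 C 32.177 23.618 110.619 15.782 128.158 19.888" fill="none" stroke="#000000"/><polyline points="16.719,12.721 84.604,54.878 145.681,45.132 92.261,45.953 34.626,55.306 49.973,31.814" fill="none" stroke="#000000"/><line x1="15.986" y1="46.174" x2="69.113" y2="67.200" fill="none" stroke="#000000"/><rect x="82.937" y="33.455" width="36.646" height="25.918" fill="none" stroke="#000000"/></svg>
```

viewBox `0 0 157.442 76.693` with mm width/height → 1 unit = 1 mm. Flip: y_m = 76.693 − y_svg.

**Shape 1** — `<path>` cubic bezier, stroke `#000000` → engrave (S310, F3905). Control points (SVG): P0=(129.117,64.564), P1=(146.711,84.061), P2=(37.402,12.783), P3=(23.355,20.445); sampled at t=k/8. Machine vertices: (129.117,12.129) → (130.200,8.741) → (121.990,11.875) → (107.089,19.541) → (88.101,29.750) → (67.631,40.515) → (48.281,49.845) → (32.654,55.752) → (23.355,56.248). Open path.

**Shape 2** — `<path>` cubic bezier, stroke `#000000` → engrave (S310, F3905). Control points (SVG): P0=(46.136,13.821), P1=(32.177,23.618), P2=(110.619,15.782), P3=(128.158,19.888); sampled at t=k/8. Machine vertices: (46.136,62.872) → (44.933,59.967) → (50.597,58.368) → (61.329,57.730) → (75.335,57.704) → (90.818,57.946) → (105.980,58.107) → (119.025,57.843) → (128.158,56.805). Open path.

**Shape 3** — `<polyline>` open polyline, stroke `#000000` → engrave (S310, F3905). Machine vertices: (16.719,63.972) → (84.604,21.815) → (145.681,31.561) → (92.261,30.740) → (34.626,21.387) → (49.973,44.879). Open path.

**Shape 4** — `<line>` line segment, stroke `#000000` → engrave (S310, F3905). Machine vertices: (15.986,30.519) → (69.113,9.493). Open path.

**Shape 5** — `<rect>` rectangle, stroke `#000000` → engrave (S310, F3905). Machine vertices: (82.937,43.238) → (119.583,43.238) → (119.583,17.320) → (82.937,17.320) → (82.937,43.238). Closed: final G1 returns to the first vertex.

G21
G90
G0 X129.117 Y12.129
M3 S310
G1 X130.200 Y8.741 F3905
G1 X121.990 Y11.875
G1 X107.089 Y19.541
G1 X88.101 Y29.750
G1 X67.631 Y40.515
G1 X48.281 Y49.845
G1 X32.654 Y55.752
G1 X23.355 Y56.248
M5
G0 X46.136 Y62.872
M3 S310
G1 X44.933 Y59.967 F3905
G1 X50.597 Y58.368
G1 X61.329 Y57.730
G1 X75.335 Y57.704
G1 X90.818 Y57.946
G1 X105.980 Y58.107
G1 X119.025 Y57.843
G1 X128.158 Y56.805
M5
G0 X16.719 Y63.972
M3 S310
G1 X84.604 Y21.815 F3905
G1 X145.681 Y31.561
G1 X92.261 Y30.740
G1 X34.626 Y21.387
G1 X49.973 Y44.879
M5
G0 X15.986 Y30.519
M3 S310
G1 X69.113 Y9.493 F3905
M5
G0 X82.937 Y43.238
M3 S310
G1 X119.583 Y43.238 F3905
G1 X119.583 Y17.320
G1 X82.937 Y17.320
G1 X82.937 Y43.238
M5
G0 X0.000 Y0.000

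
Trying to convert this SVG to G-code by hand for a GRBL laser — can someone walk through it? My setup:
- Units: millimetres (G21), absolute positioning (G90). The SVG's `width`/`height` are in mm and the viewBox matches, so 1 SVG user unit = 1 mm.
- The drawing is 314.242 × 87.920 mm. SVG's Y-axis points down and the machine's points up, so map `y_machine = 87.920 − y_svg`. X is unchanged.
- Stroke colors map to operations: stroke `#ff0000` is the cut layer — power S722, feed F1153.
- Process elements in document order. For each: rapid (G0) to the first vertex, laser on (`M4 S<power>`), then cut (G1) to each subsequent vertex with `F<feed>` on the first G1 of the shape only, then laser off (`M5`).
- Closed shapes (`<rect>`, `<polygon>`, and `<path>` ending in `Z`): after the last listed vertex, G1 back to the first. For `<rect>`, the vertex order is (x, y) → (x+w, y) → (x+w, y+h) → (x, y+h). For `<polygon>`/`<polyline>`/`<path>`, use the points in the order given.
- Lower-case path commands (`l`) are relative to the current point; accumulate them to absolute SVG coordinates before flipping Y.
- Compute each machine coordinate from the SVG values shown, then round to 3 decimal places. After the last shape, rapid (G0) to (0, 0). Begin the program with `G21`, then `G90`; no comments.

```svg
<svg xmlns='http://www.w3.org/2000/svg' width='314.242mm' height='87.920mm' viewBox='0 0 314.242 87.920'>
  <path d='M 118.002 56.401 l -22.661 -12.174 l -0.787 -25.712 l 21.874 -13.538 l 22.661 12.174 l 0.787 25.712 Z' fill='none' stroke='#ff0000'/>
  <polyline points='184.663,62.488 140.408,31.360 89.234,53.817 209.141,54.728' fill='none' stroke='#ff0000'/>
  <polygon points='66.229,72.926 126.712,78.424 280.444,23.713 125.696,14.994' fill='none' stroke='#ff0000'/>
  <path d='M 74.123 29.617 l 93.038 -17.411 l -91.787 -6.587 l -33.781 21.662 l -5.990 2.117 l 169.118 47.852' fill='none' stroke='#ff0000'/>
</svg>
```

G21
G90
G0 X118.002 Y31.519
M4 S722
G1 X95.341 Y43.693 F1153
G1 X94.554 Y69.405
G1 X116.428 Y82.943
G1 X139.089 Y70.769
G1 X139.876 Y45.057
G1 X118.002 Y31.519
M5
G0 X184.663 Y25.432
M4 S722
G1 X140.408 Y56.560 F1153
G1 X89.234 Y34.103
G1 X209.141 Y33.192
M5
G0 X66.229 Y14.994
M4 S722
G1 X126.712 Y9.496 F1153
G1 X280.444 Y64.207
G1 X125.696 Y72.926
G1 X66.229 Y14.994
M5
G0 X74.123 Y58.303
M4 S722
G1 X167.161 Y75.714 F1153
G1 X75.374 Y82.301
G1 X41.593 Y60.639
G1 X35.603 Y58.522
G1 X204.721 Y10.670
M5
G0 X0.000 Y0.000

viewBox `0 0 314.242 87.920` with mm width/height → 1 unit = 1 mm. Flip: y_m = 87.920 − y_svg.

**Shape 1** — `<path>` regular polygon, stroke `#ff0000` → cut (S722, F1153). Machine vertices: (118.002,31.519) → (95.341,43.693) → (94.554,69.405) → (116.428,82.943) → (139.089,70.769) → (139.876,45.057) → (118.002,31.519). Closed: final G1 returns to the first vertex.

**Shape 2** — `<polyline>` open polyline, stroke `#ff0000` → cut (S722, F1153). Machine vertices: (184.663,25.432) → (140.408,56.560) → (89.234,34.103) → (209.141,33.192). Open path.

**Shape 3** — `<polygon>` closed polygon, stroke `#ff0000` → cut (S722, F1153). Machine vertices: (66.229,14.994) → (126.712,9.496) → (280.444,64.207) → (125.696,72.926) → (66.229,14.994). Closed: final G1 returns to the first vertex.

**Shape 4** — `<path>` open polyline, stroke `#ff0000` → cut (S722, F1153). Machine vertices: (74.123,58.303) → (167.161,75.714) → (75.374,82.301) → (41.593,60.639) → (35.603,58.522) → (204.721,10.670). Open path.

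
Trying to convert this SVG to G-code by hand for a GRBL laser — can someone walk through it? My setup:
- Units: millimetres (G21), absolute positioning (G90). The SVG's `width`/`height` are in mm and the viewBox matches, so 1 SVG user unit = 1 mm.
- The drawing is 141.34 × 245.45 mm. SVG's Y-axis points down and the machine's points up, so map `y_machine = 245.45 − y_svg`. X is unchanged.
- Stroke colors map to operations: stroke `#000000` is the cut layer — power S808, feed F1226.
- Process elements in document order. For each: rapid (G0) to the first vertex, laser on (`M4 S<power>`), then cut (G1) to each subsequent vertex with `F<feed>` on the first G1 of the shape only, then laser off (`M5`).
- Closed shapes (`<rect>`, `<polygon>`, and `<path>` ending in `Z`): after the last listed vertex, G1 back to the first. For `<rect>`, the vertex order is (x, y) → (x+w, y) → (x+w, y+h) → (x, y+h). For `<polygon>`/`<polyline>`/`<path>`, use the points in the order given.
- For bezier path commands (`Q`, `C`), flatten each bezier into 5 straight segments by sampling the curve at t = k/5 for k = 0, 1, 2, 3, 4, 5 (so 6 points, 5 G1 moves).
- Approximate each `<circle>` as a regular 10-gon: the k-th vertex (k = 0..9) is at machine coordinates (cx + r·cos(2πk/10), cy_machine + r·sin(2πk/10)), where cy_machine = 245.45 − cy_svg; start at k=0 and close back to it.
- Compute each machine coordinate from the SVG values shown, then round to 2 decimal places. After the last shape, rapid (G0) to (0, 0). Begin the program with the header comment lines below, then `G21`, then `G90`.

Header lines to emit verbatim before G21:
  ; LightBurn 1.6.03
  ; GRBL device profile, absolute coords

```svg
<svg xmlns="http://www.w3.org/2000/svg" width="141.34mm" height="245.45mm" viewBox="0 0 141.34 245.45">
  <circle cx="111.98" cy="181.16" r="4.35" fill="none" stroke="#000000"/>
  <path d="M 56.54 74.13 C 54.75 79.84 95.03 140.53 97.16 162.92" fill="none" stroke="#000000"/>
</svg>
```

1 u = 1 mm; y_m = 245.45 − y.

[1] `<circle>` circle, #000000→cut S808 F1226: (116.33,64.29) → (115.50,66.85) → (113.32,68.43) → (110.64,68.43) → (108.46,66.85) → (107.63,64.29) → (108.46,61.73) → (110.64,60.15) → (113.32,60.15) → (115.50,61.73) → (116.33,64.29) (closed)

[2] `<path>` cubic bezier, #000000→cut S808 F1226: (56.54,171.32) → (59.87,162.04) → (69.45,144.05) → (81.43,121.81) → (91.95,99.81) → (97.16,82.53)

; LightBurn 1.6.03
; GRBL device profile, absolute coords
G21
G90
G0 X116.33 Y64.29
M4 S808
G1 X115.50 Y66.85 F1226
G1 X113.32 Y68.43
G1 X110.64 Y68.43
G1 X108.46 Y66.85
G1 X107.63 Y64.29
G1 X108.46 Y61.73
G1 X110.64 Y60.15
G1 X113.32 Y60.15
G1 X115.50 Y61.73
G1 X116.33 Y64.29
M5
G0 X56.54 Y171.32
M4 S808
G1 X59.87 Y162.04 F1226
G1 X69.45 Y144.05
G1 X81.43 Y121.81
G1 X91.95 Y99.81
G1 X97.16 Y82.53
M5
G0 X0.00 Y0.00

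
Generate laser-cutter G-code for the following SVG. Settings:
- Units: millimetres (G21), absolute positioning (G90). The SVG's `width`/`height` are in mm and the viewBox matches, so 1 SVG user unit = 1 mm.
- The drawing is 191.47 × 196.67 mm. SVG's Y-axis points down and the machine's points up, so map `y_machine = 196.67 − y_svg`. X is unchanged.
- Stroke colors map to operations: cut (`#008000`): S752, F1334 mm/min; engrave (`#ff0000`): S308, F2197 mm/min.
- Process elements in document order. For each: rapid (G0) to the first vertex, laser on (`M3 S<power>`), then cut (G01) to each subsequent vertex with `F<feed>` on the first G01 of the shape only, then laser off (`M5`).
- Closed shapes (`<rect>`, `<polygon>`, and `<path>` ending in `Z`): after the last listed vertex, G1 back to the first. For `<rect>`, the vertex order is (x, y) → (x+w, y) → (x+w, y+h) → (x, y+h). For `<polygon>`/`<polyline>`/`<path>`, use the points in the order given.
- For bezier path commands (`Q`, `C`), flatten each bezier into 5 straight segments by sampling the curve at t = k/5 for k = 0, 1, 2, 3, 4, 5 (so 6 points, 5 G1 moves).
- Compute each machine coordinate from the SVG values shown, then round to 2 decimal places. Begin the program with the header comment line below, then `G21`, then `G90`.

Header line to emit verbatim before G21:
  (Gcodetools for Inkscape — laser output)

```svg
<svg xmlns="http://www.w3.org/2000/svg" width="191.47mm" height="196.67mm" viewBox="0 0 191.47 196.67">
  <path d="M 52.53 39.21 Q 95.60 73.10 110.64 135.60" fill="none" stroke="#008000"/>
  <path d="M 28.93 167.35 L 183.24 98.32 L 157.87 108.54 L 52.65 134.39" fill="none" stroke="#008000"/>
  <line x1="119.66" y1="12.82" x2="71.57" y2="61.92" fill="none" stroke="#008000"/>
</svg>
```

(Gcodetools for Inkscape — laser output)
G21
G90
G0 X52.53 Y157.46
M3 S752
G01 X68.64 Y142.76 F1334
G01 X82.50 Y125.77
G01 X94.12 Y106.49
G01 X103.50 Y84.93
G01 X110.64 Y61.07
M5
G0 X28.93 Y29.32
M3 S752
G01 X183.24 Y98.35 F1334
G01 X157.87 Y88.13
G01 X52.65 Y62.28
M5
G0 X119.66 Y183.85
M3 S752
G01 X71.57 Y134.75 F1334
M5

1 u = 1 mm; y_m = 196.67 − y.

[1] `<path>` quadratic bezier, #008000→cut S752 F1334: (52.53,157.46) → (68.64,142.76) → (82.50,125.77) → (94.12,106.49) → (103.50,84.93) → (110.64,61.07)

[2] `<path>` open polyline, #008000→cut S752 F1334: (28.93,29.32) → (183.24,98.35) → (157.87,88.13) → (52.65,62.28)

[3] `<line>` line segment, #008000→cut S752 F1334: (119.66,183.85) → (71.57,134.75)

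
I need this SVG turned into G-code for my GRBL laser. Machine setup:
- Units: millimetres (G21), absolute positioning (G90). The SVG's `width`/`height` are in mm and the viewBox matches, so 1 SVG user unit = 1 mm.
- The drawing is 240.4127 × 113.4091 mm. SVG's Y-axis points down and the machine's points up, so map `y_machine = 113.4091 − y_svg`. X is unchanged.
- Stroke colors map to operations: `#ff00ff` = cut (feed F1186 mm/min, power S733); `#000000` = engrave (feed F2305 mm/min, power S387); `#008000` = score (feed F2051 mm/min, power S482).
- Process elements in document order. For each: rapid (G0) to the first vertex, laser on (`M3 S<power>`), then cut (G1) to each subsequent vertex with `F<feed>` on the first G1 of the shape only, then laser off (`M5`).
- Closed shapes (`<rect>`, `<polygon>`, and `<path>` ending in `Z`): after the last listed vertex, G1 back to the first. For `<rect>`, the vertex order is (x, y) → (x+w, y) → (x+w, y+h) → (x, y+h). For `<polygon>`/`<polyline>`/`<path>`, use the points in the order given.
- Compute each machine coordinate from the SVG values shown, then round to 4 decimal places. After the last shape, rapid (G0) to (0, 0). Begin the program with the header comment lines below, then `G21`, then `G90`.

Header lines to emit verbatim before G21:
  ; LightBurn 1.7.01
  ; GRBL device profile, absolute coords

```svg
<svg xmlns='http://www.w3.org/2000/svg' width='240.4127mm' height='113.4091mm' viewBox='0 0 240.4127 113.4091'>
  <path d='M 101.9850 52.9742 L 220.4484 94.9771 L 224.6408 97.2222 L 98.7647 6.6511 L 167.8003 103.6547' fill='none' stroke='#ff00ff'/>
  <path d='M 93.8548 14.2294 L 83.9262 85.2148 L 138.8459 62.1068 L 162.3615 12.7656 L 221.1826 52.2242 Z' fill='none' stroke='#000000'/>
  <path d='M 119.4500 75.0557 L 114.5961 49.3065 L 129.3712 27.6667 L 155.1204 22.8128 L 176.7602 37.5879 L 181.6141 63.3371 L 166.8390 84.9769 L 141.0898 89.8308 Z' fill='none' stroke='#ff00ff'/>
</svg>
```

; LightBurn 1.7.01
; GRBL device profile, absolute coords
G21
G90
G0 X101.9850 Y60.4349
M3 S733
G1 X220.4484 Y18.4320 F1186
G1 X224.6408 Y16.1869
G1 X98.7647 Y106.7580
G1 X167.8003 Y9.7544
M5
G0 X93.8548 Y99.1797
M3 S387
G1 X83.9262 Y28.1943 F2305
G1 X138.8459 Y51.3023
G1 X162.3615 Y100.6435
G1 X221.1826 Y61.1849
G1 X93.8548 Y99.1797
M5
G0 X119.4500 Y38.3534
M3 S733
G1 X114.5961 Y64.1026 F1186
G1 X129.3712 Y85.7424
G1 X155.1204 Y90.5963
G1 X176.7602 Y75.8212
G1 X181.6141 Y50.0720
G1 X166.8390 Y28.4322
G1 X141.0898 Y23.5783
G1 X119.4500 Y38.3534
M5
G0 X0.0000 Y0.0000

Since the viewBox matches the mm dimensions, user units are millimetres directly. The only transform is the Y-flip y_m = 113.4091 − y_svg.

Shape 1 is a open polyline drawn with `<path>`. Its stroke #ff00ff means cut at S733, F1186. After flipping Y the toolpath is (101.9850,60.4349) → (220.4484,18.4320) → (224.6408,16.1869) → (98.7647,106.7580) → (167.8003,9.7544).

Shape 2 is a closed polygon drawn with `<path>`. Its stroke #000000 means engrave at S387, F2305. After flipping Y the toolpath is (93.8548,99.1797) → (83.9262,28.1943) → (138.8459,51.3023) → (162.3615,100.6435) → (221.1826,61.1849) → (93.8548,99.1797), returning to the start.

Shape 3 is a regular polygon drawn with `<path>`. Its stroke #ff00ff means cut at S733, F1186. After flipping Y the toolpath is (119.4500,38.3534) → (114.5961,64.1026) → (129.3712,85.7424) → (155.1204,90.5963) → (176.7602,75.8212) → (181.6141,50.0720) → (166.8390,28.4322) → (141.0898,23.5783) → (119.4500,38.3534), returning to the start.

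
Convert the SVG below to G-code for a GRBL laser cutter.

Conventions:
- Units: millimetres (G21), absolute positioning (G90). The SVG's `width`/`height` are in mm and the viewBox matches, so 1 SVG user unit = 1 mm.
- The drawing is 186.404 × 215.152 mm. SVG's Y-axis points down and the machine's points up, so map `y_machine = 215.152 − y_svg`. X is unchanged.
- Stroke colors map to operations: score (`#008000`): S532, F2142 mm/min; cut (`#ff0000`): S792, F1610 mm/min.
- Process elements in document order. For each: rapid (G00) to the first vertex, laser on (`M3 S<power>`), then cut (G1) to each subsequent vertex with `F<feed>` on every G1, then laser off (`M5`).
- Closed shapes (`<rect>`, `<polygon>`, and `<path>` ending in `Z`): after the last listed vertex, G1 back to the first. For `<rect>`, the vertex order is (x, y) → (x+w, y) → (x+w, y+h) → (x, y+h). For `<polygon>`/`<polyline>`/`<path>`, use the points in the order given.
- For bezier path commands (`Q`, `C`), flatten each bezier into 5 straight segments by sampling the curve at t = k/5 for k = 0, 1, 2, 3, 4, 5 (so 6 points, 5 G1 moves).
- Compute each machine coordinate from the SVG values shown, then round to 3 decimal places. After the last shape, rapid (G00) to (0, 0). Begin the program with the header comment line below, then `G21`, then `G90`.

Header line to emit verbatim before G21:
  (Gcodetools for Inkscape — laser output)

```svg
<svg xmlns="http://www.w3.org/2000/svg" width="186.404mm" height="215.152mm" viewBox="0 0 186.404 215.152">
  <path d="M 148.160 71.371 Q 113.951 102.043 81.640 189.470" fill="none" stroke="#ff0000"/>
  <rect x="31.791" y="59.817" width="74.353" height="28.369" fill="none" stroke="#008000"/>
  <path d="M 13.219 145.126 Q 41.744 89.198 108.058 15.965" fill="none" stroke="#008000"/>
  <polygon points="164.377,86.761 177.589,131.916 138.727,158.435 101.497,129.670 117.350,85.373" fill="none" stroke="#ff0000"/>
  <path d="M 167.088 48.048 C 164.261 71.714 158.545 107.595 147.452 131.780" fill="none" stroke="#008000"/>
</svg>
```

viewBox `0 0 186.404 215.152` with mm width/height → 1 unit = 1 mm. Flip: y_m = 215.152 − y_svg.

**Shape 1** — `<path>` quadratic bezier, stroke `#ff0000` → cut (S792, F1610). Control points (SVG): P0=(148.160,71.371), P1=(113.951,102.043), P2=(81.640,189.470); sampled at t=k/5. Machine vertices: (148.160,143.781) → (134.552,129.242) → (121.096,110.163) → (107.792,86.543) → (94.640,58.383) → (81.640,25.682). Open path.

**Shape 2** — `<rect>` rectangle, stroke `#008000` → score (S532, F2142). Machine vertices: (31.791,155.335) → (106.144,155.335) → (106.144,126.966) → (31.791,126.966) → (31.791,155.335). Closed: final G1 returns to the first vertex.

**Shape 3** — `<path>` quadratic bezier, stroke `#008000` → score (S532, F2142). Control points (SVG): P0=(13.219,145.126), P1=(41.744,89.198), P2=(108.058,15.965); sampled at t=k/5. Machine vertices: (13.219,70.026) → (26.141,93.089) → (42.085,117.537) → (61.053,143.369) → (83.044,170.586) → (108.058,199.187). Open path.

**Shape 4** — `<polygon>` regular polygon, stroke `#ff0000` → cut (S792, F1610). Machine vertices: (164.377,128.391) → (177.589,83.236) → (138.727,56.717) → (101.497,85.482) → (117.350,129.779) → (164.377,128.391). Closed: final G1 returns to the first vertex.

**Shape 5** — `<path>` cubic bezier, stroke `#008000` → score (S532, F2142). Control points (SVG): P0=(167.088,48.048), P1=(164.261,71.714), P2=(158.545,107.595), P3=(147.452,131.780); sampled at t=k/5. Machine vertices: (167.088,167.104) → (165.025,151.630) → (162.150,134.372) → (158.342,116.478) → (153.482,99.095) → (147.452,83.372). Open path.

(Gcodetools for Inkscape — laser output)
G21
G90
G00 X148.160 Y143.781
M3 S792
G1 X134.552 Y129.242 F1610
G1 X121.096 Y110.163 F1610
G1 X107.792 Y86.543 F1610
G1 X94.640 Y58.383 F1610
G1 X81.640 Y25.682 F1610
M5
G00 X31.791 Y155.335
M3 S532
G1 X106.144 Y155.335 F2142
G1 X106.144 Y126.966 F2142
G1 X31.791 Y126.966 F2142
G1 X31.791 Y155.335 F2142
M5
G00 X13.219 Y70.026
M3 S532
G1 X26.141 Y93.089 F2142
G1 X42.085 Y117.537 F2142
G1 X61.053 Y143.369 F2142
G1 X83.044 Y170.586 F2142
G1 X108.058 Y199.187 F2142
M5
G00 X164.377 Y128.391
M3 S792
G1 X177.589 Y83.236 F1610
G1 X138.727 Y56.717 F1610
G1 X101.497 Y85.482 F1610
G1 X117.350 Y129.779 F1610
G1 X164.377 Y128.391 F1610
M5
G00 X167.088 Y167.104
M3 S532
G1 X165.025 Y151.630 F2142
G1 X162.150 Y134.372 F2142
G1 X158.342 Y116.478 F2142
G1 X153.482 Y99.095 F2142
G1 X147.452 Y83.372 F2142
M5
G00 X0.000 Y0.000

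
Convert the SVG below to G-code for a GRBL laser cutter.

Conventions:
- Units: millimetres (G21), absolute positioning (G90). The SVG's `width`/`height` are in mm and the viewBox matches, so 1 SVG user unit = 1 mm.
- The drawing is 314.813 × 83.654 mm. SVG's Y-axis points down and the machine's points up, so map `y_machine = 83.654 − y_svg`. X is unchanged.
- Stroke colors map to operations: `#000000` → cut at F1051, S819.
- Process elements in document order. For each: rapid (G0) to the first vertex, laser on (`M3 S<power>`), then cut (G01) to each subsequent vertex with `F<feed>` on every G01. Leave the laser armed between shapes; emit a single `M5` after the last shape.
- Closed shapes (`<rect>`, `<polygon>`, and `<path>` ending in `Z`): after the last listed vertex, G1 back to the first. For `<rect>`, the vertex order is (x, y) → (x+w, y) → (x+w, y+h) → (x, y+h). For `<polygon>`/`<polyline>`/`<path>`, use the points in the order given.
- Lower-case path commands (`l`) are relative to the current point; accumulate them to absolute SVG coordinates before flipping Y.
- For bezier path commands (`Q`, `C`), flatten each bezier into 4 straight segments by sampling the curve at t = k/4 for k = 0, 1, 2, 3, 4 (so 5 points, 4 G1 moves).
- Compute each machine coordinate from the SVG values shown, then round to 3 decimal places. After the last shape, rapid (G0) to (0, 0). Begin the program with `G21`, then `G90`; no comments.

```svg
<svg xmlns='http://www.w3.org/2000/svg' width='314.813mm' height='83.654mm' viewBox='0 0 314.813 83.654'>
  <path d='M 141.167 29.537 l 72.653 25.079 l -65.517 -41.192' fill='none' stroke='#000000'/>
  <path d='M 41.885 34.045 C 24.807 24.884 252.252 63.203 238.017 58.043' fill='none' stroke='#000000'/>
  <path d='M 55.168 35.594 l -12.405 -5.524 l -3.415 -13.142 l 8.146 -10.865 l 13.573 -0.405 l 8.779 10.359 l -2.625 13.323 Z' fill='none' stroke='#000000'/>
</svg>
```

G21
G90
G0 X141.167 Y54.117
M3 S819
G01 X213.820 Y29.038 F1051
G01 X148.303 Y70.230 F1051
G0 X41.885 Y49.609
M3 S819
G01 X67.328 Y48.998 F1051
G01 X138.885 Y39.110 F1051
G01 X210.975 Y28.472 F1051
G01 X238.017 Y25.611 F1051
G0 X55.168 Y48.060
M3 S819
G01 X42.763 Y53.584 F1051
G01 X39.348 Y66.726 F1051
G01 X47.494 Y77.591 F1051
G01 X61.067 Y77.996 F1051
G01 X69.846 Y67.637 F1051
G01 X67.221 Y54.314 F1051
G01 X55.168 Y48.060 F1051
M5
G0 X0.000 Y0.000

viewBox `0 0 314.813 83.654` with mm width/height → 1 unit = 1 mm. Flip: y_m = 83.654 − y_svg.

**Shape 1** — `<path>` open polyline, stroke `#000000` → cut (S819, F1051). Machine vertices: (141.167,54.117) → (213.820,29.038) → (148.303,70.230). Open path.

**Shape 2** — `<path>` cubic bezier, stroke `#000000` → cut (S819, F1051). Control points (SVG): P0=(41.885,34.045), P1=(24.807,24.884), P2=(252.252,63.203), P3=(238.017,58.043); sampled at t=k/4. Machine vertices: (41.885,49.609) → (67.328,48.998) → (138.885,39.110) → (210.975,28.472) → (238.017,25.611). Open path.

**Shape 3** — `<path>` regular polygon, stroke `#000000` → cut (S819, F1051). Machine vertices: (55.168,48.060) → (42.763,53.584) → (39.348,66.726) → (47.494,77.591) → (61.067,77.996) → (69.846,67.637) → (67.221,54.314) → (55.168,48.060). Closed: final G1 returns to the first vertex.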